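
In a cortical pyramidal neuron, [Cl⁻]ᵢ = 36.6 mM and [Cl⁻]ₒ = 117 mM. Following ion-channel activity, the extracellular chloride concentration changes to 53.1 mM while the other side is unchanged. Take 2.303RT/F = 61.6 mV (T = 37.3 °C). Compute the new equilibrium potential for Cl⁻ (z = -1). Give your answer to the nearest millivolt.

-10 mV

After the shift: [Cl⁻]_out = 53.1, [Cl⁻]_in = 36.6 mM.
E_new = (61.6/-1)·log₁₀(53.1/36.6) = -61.60 · (0.1616) = -9.96 mV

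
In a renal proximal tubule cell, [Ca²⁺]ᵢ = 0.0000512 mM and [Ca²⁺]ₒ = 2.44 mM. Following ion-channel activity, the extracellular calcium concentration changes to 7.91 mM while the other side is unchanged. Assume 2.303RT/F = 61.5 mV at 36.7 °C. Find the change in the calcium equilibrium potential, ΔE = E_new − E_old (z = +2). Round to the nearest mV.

16 mV

E_old = (61.5/2)·log₁₀(2.44/0.0000512) = 143.85 mV
E_new = (61.5/2)·log₁₀(7.91/0.0000512) = 159.56 mV
ΔE = 159.56 − (143.85) = 15.71 mV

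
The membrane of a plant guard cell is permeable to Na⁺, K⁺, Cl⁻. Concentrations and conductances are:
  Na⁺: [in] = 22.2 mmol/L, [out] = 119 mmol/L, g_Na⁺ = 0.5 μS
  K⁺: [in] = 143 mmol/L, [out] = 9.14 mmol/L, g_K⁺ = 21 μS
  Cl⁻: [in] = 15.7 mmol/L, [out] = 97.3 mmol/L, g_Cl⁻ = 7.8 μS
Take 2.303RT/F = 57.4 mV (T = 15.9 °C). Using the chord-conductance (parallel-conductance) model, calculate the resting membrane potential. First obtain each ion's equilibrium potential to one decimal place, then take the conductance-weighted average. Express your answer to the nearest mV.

-61 mV

E_Na⁺ = (57.4/1)·log₁₀(119/22.2) = 41.9 mV
E_K⁺ = (57.4/1)·log₁₀(9.14/143) = -68.6 mV
E_Cl⁻ = (57.4/-1)·log₁₀(97.3/15.7) = -45.5 mV
Vm = (Σ gᵢEᵢ)/(Σ gᵢ) = (0.5·41.9 + 21·-68.6 + 7.8·-45.5) / (0.5 + 21 + 7.8)
= -1774.55 / 29.3 = -60.56 mV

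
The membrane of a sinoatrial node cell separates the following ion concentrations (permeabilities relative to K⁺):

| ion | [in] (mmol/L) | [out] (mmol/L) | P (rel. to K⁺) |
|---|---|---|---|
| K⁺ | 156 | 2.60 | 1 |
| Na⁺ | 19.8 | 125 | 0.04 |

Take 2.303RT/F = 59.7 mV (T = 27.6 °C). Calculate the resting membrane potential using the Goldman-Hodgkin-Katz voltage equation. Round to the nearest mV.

Vm = 59.7 · log₁₀[(Σ P·[cation]ₒ + Σ P·[anion]ᵢ) / (Σ P·[cation]ᵢ + Σ P·[anion]ₒ)]
Numerator = 1×2.60 + 0.04×125 = 7.6
Denominator = 1×156 + 0.04×19.8 = 156.8
Vm = 59.7 · log₁₀(0.048472) = 59.7 × (-1.3145) = -78.48 mV

-78 mV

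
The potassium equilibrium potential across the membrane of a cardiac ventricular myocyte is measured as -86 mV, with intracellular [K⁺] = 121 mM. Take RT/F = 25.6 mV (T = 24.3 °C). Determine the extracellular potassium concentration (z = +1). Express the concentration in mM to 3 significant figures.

Nernst: E = (25.6/1) · ln([out]/[in]), so ln([out]/[in]) = -86.0 × 1 / 25.6 = -3.3594.
[out]/[in] = e^(-3.3594) = 0.03476.
[out] = 0.03476 × 121 = 4.206 mM.

4.21 mM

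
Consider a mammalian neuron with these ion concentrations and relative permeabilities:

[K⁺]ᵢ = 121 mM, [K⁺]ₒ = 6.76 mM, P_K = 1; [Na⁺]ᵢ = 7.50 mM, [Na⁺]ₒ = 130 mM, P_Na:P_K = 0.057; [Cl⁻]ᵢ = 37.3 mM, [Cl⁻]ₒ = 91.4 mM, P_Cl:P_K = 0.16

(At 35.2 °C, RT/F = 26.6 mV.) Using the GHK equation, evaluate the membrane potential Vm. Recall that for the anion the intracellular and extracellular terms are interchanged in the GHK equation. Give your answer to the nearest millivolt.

-51 mV

Vm = 26.6 · ln[(Σ P·[cation]ₒ + Σ P·[anion]ᵢ) / (Σ P·[cation]ᵢ + Σ P·[anion]ₒ)]
Numerator = 1×6.76 + 0.057×130 + 0.16×37.3 = 20.14
Denominator = 1×121 + 0.057×7.50 + 0.16×91.4 = 136.1
Vm = 26.6 · ln(0.14802) = 26.6 × (-1.9104) = -50.82 mV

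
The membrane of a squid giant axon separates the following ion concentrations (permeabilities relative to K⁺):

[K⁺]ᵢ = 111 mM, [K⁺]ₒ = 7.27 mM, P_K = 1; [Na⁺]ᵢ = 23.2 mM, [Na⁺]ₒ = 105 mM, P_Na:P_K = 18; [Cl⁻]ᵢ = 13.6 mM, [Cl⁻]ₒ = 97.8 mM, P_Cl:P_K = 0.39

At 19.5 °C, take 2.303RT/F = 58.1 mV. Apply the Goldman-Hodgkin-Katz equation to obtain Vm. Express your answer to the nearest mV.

31 mV

Vm = 58.1 · log₁₀[(Σ P·[cation]ₒ + Σ P·[anion]ᵢ) / (Σ P·[cation]ᵢ + Σ P·[anion]ₒ)]
Numerator = 1×7.27 + 18×105 + 0.39×13.6 = 1903
Denominator = 1×111 + 18×23.2 + 0.39×97.8 = 566.7
Vm = 58.1 · log₁₀(3.357) = 58.1 × (0.5260) = 30.56 mV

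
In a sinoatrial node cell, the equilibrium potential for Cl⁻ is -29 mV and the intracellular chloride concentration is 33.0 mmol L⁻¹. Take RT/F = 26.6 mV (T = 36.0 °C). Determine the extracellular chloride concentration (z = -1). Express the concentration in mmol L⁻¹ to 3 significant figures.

98.2 mmol L⁻¹

Nernst: E = (26.6/-1) · ln([out]/[in]), so ln([out]/[in]) = -29.0 × -1 / 26.6 = 1.0902.
[out]/[in] = e^(1.0902) = 2.975.
[out] = 2.975 × 33.0 = 98.17 mmol L⁻¹.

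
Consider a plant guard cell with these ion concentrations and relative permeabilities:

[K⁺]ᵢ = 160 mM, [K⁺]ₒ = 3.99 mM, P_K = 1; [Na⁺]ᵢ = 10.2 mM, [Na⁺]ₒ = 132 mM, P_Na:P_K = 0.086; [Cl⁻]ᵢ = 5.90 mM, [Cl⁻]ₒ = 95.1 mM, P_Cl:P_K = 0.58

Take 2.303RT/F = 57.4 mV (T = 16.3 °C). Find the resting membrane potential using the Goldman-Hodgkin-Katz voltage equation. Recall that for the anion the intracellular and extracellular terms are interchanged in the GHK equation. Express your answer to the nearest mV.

-61 mV

Vm = 57.4 · log₁₀[(Σ P·[cation]ₒ + Σ P·[anion]ᵢ) / (Σ P·[cation]ᵢ + Σ P·[anion]ₒ)]
Numerator = 1×3.99 + 0.086×132 + 0.58×5.90 = 18.76
Denominator = 1×160 + 0.086×10.2 + 0.58×95.1 = 216
Vm = 57.4 · log₁₀(0.086856) = 57.4 × (-1.0612) = -60.91 mV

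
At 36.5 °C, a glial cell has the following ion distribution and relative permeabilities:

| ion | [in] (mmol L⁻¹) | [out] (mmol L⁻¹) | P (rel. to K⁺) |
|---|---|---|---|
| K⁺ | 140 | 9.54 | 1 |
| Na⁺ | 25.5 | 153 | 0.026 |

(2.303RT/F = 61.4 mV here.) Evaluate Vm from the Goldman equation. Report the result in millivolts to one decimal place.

-62.5 mV

Vm = 61.4 · log₁₀[(Σ P·[cation]ₒ + Σ P·[anion]ᵢ) / (Σ P·[cation]ᵢ + Σ P·[anion]ₒ)]
Numerator = 1×9.54 + 0.026×153 = 13.52
Denominator = 1×140 + 0.026×25.5 = 140.7
Vm = 61.4 · log₁₀(0.096102) = 61.4 × (-1.0173) = -62.46 mV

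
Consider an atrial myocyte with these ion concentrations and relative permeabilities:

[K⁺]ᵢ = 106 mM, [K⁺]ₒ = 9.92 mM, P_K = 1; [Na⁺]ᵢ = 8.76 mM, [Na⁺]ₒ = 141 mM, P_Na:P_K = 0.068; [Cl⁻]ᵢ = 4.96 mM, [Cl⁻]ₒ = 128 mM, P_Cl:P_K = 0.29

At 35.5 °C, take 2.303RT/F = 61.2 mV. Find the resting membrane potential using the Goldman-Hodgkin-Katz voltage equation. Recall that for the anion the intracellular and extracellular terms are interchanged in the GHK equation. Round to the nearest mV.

Vm = 61.2 · log₁₀[(Σ P·[cation]ₒ + Σ P·[anion]ᵢ) / (Σ P·[cation]ᵢ + Σ P·[anion]ₒ)]
Numerator = 1×9.92 + 0.068×141 + 0.29×4.96 = 20.95
Denominator = 1×106 + 0.068×8.76 + 0.29×128 = 143.7
Vm = 61.2 · log₁₀(0.14575) = 61.2 × (-0.8364) = -51.19 mV

-51 mV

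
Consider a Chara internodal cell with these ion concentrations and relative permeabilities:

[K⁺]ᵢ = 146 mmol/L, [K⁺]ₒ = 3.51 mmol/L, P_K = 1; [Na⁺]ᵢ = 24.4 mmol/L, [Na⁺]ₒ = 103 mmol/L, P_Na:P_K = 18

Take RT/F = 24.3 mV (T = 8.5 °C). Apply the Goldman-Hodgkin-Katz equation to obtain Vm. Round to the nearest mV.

Vm = 24.3 · ln[(Σ P·[cation]ₒ + Σ P·[anion]ᵢ) / (Σ P·[cation]ᵢ + Σ P·[anion]ₒ)]
Numerator = 1×3.51 + 18×103 = 1858
Denominator = 1×146 + 18×24.4 = 585.2
Vm = 24.3 · ln(3.1741) = 24.3 × (1.1550) = 28.07 mV

28 mV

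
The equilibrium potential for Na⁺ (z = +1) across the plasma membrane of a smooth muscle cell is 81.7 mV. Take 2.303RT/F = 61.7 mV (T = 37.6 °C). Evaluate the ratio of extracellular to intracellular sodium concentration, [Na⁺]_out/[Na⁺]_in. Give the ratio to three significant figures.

21.1

log₁₀([out]/[in]) = E·z/(61.7) = 81.7 × 1 / 61.7 = 1.3241
[out]/[in] = 10^(1.3241) = 21.09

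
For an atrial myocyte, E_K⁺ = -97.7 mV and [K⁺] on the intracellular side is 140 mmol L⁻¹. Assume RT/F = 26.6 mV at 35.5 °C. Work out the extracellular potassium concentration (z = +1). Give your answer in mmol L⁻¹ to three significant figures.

3.56 mmol L⁻¹

Nernst: E = (26.6/1) · ln([out]/[in]), so ln([out]/[in]) = -97.7 × 1 / 26.6 = -3.6729.
[out]/[in] = e^(-3.6729) = 0.0254.
[out] = 0.0254 × 140 = 3.556 mmol L⁻¹.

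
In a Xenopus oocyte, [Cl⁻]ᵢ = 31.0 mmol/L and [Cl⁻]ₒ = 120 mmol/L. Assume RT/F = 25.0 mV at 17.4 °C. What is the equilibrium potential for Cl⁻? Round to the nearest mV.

E = (25.0/z) · ln([Cl⁻]_out/[Cl⁻]_in) with z = -1.
For an anion, dividing by z = -1 reverses the sign.
= (25.0/-1) · ln(120/31.0) = -25.00 · ln(3.871)
= -25.00 · (1.3535) = -33.84 mV

-34 mV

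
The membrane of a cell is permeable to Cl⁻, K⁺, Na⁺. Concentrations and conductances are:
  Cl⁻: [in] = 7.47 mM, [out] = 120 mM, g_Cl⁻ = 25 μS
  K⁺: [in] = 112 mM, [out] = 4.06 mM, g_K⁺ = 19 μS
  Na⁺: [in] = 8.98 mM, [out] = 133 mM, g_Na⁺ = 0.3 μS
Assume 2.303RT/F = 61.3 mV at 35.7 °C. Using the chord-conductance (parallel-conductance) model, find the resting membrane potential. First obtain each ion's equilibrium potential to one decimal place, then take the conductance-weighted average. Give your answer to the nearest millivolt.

-79 mV

E_Cl⁻ = (61.3/-1)·log₁₀(120/7.47) = -73.9 mV
E_K⁺ = (61.3/1)·log₁₀(4.06/112) = -88.3 mV
E_Na⁺ = (61.3/1)·log₁₀(133/8.98) = 71.8 mV
Vm = (Σ gᵢEᵢ)/(Σ gᵢ) = (25·-73.9 + 19·-88.3 + 0.3·71.8) / (25 + 19 + 0.3)
= -3503.66 / 44.3 = -79.09 mV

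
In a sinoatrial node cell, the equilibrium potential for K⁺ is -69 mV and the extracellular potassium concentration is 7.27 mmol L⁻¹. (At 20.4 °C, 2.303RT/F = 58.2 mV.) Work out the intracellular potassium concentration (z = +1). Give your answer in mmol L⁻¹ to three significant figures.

Nernst: E = (58.2/1) · log₁₀([out]/[in]), so log₁₀([out]/[in]) = -69.0 × 1 / 58.2 = -1.1856.
[out]/[in] = 10^(-1.1856) = 0.06523.
[in] = 7.27 / 0.06523 = 111.5 mmol L⁻¹.

111 mmol L⁻¹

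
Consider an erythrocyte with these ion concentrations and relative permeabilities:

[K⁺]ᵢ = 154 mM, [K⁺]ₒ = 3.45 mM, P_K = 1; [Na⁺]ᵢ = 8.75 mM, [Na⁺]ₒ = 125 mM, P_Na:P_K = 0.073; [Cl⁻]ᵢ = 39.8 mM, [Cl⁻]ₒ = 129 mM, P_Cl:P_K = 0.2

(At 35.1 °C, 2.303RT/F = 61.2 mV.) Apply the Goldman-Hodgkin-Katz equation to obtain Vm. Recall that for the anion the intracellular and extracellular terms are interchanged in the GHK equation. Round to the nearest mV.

Vm = 61.2 · log₁₀[(Σ P·[cation]ₒ + Σ P·[anion]ᵢ) / (Σ P·[cation]ᵢ + Σ P·[anion]ₒ)]
Numerator = 1×3.45 + 0.073×125 + 0.2×39.8 = 20.54
Denominator = 1×154 + 0.073×8.75 + 0.2×129 = 180.4
Vm = 61.2 · log₁₀(0.11381) = 61.2 × (-0.9438) = -57.76 mV

-58 mV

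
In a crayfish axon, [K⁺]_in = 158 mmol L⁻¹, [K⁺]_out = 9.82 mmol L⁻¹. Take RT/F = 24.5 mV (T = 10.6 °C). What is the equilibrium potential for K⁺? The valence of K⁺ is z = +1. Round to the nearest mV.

E = (24.5/z) · ln([K⁺]_out/[K⁺]_in) with z = +1.
= (24.5/1) · ln(9.82/158) = 24.50 · ln(0.06215)
= 24.50 · (-2.7782) = -68.07 mV

-68 mV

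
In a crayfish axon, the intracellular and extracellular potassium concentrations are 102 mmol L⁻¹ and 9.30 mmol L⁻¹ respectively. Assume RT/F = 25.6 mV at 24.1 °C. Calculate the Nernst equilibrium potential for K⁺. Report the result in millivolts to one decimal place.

E = (25.6/z) · ln([K⁺]_out/[K⁺]_in) with z = +1.
= (25.6/1) · ln(9.30/102) = 25.60 · ln(0.09118)
= 25.60 · (-2.3950) = -61.31 mV

-61.3 mV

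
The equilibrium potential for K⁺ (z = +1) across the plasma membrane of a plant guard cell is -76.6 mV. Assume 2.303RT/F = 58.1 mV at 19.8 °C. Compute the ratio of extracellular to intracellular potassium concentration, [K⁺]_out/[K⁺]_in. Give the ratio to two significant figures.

log₁₀([out]/[in]) = E·z/(58.1) = -76.6 × 1 / 58.1 = -1.3184
[out]/[in] = 10^(-1.3184) = 0.04804

0.048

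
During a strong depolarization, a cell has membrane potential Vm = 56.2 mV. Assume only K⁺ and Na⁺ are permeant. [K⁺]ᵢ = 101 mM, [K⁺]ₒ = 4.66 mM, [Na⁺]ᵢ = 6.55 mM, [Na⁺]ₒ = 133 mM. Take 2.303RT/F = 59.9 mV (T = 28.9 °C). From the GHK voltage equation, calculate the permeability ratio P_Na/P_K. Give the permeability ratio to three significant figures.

Let α = P_Na/P_K. GHK: Vm = 59.9·log₁₀[(Kₒ + α·Naₒ)/(Kᵢ + α·Naᵢ)].
10^(Vm/59.9) = 10^(56.2/59.9) = 8.6742
So 8.6742·(Kᵢ + α·Naᵢ) = Kₒ + α·Naₒ → α = (8.6742·101.0 − 4.66) / (133.0 − 8.6742·6.55)
α = (876.1 − 4.66) / (133.0 − 56.82) = 871.4/76.18 = 11.44

11.4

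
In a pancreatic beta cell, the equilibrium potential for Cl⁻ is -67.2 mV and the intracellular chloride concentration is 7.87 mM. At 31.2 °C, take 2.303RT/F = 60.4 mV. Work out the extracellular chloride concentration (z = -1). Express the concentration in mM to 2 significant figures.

Nernst: E = (60.4/-1) · log₁₀([out]/[in]), so log₁₀([out]/[in]) = -67.2 × -1 / 60.4 = 1.1126.
[out]/[in] = 10^(1.1126) = 12.96.
[out] = 12.96 × 7.87 = 102 mM.

100 mM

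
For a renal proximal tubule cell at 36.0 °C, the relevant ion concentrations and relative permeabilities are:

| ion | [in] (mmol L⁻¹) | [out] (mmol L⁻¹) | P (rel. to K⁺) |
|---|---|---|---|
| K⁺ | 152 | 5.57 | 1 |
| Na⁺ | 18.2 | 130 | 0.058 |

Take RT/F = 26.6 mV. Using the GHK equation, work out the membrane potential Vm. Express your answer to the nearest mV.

Vm = 26.6 · ln[(Σ P·[cation]ₒ + Σ P·[anion]ᵢ) / (Σ P·[cation]ᵢ + Σ P·[anion]ₒ)]
Numerator = 1×5.57 + 0.058×130 = 13.11
Denominator = 1×152 + 0.058×18.2 = 153.1
Vm = 26.6 · ln(0.085655) = 26.6 × (-2.4574) = -65.37 mV

-65 mV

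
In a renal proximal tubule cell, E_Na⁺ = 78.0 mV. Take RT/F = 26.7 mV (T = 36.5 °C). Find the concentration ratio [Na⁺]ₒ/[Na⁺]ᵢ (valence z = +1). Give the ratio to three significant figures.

18.6

ln([out]/[in]) = E·z/(26.7) = 78.0 × 1 / 26.7 = 2.9213
[out]/[in] = e^(2.9213) = 18.57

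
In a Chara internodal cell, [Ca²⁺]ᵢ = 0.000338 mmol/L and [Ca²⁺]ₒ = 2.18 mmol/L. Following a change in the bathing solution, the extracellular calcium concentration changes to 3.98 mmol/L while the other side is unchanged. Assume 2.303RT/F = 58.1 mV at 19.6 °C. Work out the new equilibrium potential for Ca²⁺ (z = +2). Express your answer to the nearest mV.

After the shift: [Ca²⁺]_out = 3.98, [Ca²⁺]_in = 0.000338 mmol/L.
E_new = (58.1/2)·log₁₀(3.98/0.000338) = 29.05 · (4.0710) = 118.26 mV

118 mV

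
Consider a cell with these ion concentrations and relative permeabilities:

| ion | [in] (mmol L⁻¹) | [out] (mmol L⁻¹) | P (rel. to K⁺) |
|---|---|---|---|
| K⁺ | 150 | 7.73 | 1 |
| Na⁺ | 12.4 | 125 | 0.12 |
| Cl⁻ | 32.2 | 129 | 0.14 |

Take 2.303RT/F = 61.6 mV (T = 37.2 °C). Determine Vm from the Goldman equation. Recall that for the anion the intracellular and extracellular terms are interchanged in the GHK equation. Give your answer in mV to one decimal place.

-48.9 mV

Vm = 61.6 · log₁₀[(Σ P·[cation]ₒ + Σ P·[anion]ᵢ) / (Σ P·[cation]ᵢ + Σ P·[anion]ₒ)]
Numerator = 1×7.73 + 0.12×125 + 0.14×32.2 = 27.24
Denominator = 1×150 + 0.12×12.4 + 0.14×129 = 169.5
Vm = 61.6 · log₁₀(0.16065) = 61.6 × (-0.7941) = -48.92 mV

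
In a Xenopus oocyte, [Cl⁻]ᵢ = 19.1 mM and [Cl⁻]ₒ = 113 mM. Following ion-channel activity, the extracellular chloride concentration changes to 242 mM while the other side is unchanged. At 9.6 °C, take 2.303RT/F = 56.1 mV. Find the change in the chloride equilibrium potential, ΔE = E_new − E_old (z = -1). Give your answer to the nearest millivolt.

-19 mV

E_old = (56.1/-1)·log₁₀(113/19.1) = -43.31 mV
E_new = (56.1/-1)·log₁₀(242/19.1) = -61.87 mV
ΔE = -61.87 − (-43.31) = -18.55 mV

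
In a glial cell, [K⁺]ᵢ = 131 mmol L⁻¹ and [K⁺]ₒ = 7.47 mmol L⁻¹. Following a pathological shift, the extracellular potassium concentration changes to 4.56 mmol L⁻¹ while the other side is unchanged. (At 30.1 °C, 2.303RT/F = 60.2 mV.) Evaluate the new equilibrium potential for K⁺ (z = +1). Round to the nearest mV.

After the shift: [K⁺]_out = 4.56, [K⁺]_in = 131 mmol L⁻¹.
E_new = (60.2/1)·log₁₀(4.56/131) = 60.20 · (-1.4583) = -87.79 mV

-88 mV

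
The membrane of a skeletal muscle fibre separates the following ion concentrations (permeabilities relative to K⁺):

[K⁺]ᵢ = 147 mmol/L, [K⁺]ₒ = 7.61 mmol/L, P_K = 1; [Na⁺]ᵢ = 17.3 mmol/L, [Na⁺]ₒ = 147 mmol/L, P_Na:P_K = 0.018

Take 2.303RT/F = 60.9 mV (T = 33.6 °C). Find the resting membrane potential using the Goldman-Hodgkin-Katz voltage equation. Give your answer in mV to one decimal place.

Vm = 60.9 · log₁₀[(Σ P·[cation]ₒ + Σ P·[anion]ᵢ) / (Σ P·[cation]ᵢ + Σ P·[anion]ₒ)]
Numerator = 1×7.61 + 0.018×147 = 10.26
Denominator = 1×147 + 0.018×17.3 = 147.3
Vm = 60.9 · log₁₀(0.069621) = 60.9 × (-1.1573) = -70.48 mV

-70.5 mV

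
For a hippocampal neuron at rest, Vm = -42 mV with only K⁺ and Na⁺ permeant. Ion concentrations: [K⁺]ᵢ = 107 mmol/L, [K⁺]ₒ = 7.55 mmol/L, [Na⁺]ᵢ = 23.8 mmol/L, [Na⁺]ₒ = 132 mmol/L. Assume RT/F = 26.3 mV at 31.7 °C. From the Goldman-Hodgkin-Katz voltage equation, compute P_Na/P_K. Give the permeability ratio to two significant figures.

Let α = P_Na/P_K. GHK: Vm = 26.3·ln[(Kₒ + α·Naₒ)/(Kᵢ + α·Naᵢ)].
e^(Vm/26.3) = e^(-42.0/26.3) = 0.20251
So 0.20251·(Kᵢ + α·Naᵢ) = Kₒ + α·Naₒ → α = (0.20251·107.0 − 7.55) / (132.0 − 0.20251·23.8)
α = (21.67 − 7.55) / (132.0 − 4.82) = 14.12/127.2 = 0.111

0.11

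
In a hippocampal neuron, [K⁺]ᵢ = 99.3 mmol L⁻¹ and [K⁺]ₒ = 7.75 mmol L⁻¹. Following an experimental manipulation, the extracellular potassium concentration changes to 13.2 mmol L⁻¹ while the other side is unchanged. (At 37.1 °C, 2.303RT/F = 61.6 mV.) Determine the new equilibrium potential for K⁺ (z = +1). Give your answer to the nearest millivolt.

After the shift: [K⁺]_out = 13.2, [K⁺]_in = 99.3 mmol L⁻¹.
E_new = (61.6/1)·log₁₀(13.2/99.3) = 61.60 · (-0.8764) = -53.98 mV

-54 mV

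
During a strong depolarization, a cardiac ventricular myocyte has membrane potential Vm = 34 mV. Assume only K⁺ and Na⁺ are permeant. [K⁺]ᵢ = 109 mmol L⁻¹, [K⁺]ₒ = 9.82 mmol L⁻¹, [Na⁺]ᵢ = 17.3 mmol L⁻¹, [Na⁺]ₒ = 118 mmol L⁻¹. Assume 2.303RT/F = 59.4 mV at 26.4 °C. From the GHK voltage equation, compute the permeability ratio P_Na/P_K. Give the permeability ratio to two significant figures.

Let α = P_Na/P_K. GHK: Vm = 59.4·log₁₀[(Kₒ + α·Naₒ)/(Kᵢ + α·Naᵢ)].
10^(Vm/59.4) = 10^(34.0/59.4) = 3.7359
So 3.7359·(Kᵢ + α·Naᵢ) = Kₒ + α·Naₒ → α = (3.7359·109.0 − 9.82) / (118.0 − 3.7359·17.3)
α = (407.2 − 9.82) / (118.0 − 64.63) = 397.4/53.37 = 7.446

7.4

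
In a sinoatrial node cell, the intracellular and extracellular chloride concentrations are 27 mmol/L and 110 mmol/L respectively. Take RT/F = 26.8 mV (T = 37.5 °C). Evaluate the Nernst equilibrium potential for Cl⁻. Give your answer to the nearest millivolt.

E = (26.8/z) · ln([Cl⁻]_out/[Cl⁻]_in) with z = -1.
For an anion, dividing by z = -1 reverses the sign.
= (26.8/-1) · ln(110/27) = -26.80 · ln(4.074)
= -26.80 · (1.4046) = -37.64 mV

-38 mV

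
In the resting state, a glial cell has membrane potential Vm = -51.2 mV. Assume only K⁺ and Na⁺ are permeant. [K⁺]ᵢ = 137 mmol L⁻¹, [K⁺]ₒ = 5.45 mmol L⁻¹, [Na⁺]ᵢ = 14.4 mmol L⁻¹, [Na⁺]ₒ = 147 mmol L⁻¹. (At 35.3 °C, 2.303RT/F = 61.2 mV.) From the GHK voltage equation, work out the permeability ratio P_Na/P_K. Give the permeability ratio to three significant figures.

Let α = P_Na/P_K. GHK: Vm = 61.2·log₁₀[(Kₒ + α·Naₒ)/(Kᵢ + α·Naᵢ)].
10^(Vm/61.2) = 10^(-51.2/61.2) = 0.14568
So 0.14568·(Kᵢ + α·Naᵢ) = Kₒ + α·Naₒ → α = (0.14568·137.0 − 5.45) / (147.0 − 0.14568·14.4)
α = (19.96 − 5.45) / (147.0 − 2.098) = 14.51/144.9 = 0.1001

0.100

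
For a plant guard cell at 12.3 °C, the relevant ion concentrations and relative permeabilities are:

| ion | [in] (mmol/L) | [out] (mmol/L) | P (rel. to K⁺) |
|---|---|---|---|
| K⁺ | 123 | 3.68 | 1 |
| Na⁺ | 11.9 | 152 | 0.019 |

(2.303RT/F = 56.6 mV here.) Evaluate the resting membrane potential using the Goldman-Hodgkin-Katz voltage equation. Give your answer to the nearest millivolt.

Vm = 56.6 · log₁₀[(Σ P·[cation]ₒ + Σ P·[anion]ᵢ) / (Σ P·[cation]ᵢ + Σ P·[anion]ₒ)]
Numerator = 1×3.68 + 0.019×152 = 6.568
Denominator = 1×123 + 0.019×11.9 = 123.2
Vm = 56.6 · log₁₀(0.0533) = 56.6 × (-1.2733) = -72.07 mV

-72 mV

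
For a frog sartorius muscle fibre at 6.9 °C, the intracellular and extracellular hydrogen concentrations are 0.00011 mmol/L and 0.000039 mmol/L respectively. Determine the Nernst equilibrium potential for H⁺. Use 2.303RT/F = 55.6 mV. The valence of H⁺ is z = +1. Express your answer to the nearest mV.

-25 mV

E = (55.6/z) · log₁₀([H⁺]_out/[H⁺]_in) with z = +1.
= (55.6/1) · log₁₀(0.000039/0.00011) = 55.60 · log₁₀(0.3545)
= 55.60 · (-0.4503) = -25.04 mV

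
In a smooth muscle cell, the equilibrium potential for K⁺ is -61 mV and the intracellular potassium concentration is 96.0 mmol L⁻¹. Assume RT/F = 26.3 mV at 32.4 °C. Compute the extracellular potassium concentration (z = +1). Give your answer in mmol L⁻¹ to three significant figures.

9.44 mmol L⁻¹

Nernst: E = (26.3/1) · ln([out]/[in]), so ln([out]/[in]) = -61.0 × 1 / 26.3 = -2.3194.
[out]/[in] = e^(-2.3194) = 0.09833.
[out] = 0.09833 × 96.0 = 9.44 mmol L⁻¹.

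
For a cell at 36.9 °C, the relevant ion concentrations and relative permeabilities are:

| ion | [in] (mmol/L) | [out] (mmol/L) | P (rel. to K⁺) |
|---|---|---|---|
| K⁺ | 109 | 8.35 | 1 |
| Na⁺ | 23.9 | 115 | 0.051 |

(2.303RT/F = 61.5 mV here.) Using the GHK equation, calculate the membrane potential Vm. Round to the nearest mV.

Vm = 61.5 · log₁₀[(Σ P·[cation]ₒ + Σ P·[anion]ᵢ) / (Σ P·[cation]ᵢ + Σ P·[anion]ₒ)]
Numerator = 1×8.35 + 0.051×115 = 14.21
Denominator = 1×109 + 0.051×23.9 = 110.2
Vm = 61.5 · log₁₀(0.12897) = 61.5 × (-0.8895) = -54.70 mV

-55 mV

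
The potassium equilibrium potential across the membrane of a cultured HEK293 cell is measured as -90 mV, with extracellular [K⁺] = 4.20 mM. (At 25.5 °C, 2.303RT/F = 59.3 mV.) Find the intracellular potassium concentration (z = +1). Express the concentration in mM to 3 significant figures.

Nernst: E = (59.3/1) · log₁₀([out]/[in]), so log₁₀([out]/[in]) = -90.0 × 1 / 59.3 = -1.5177.
[out]/[in] = 10^(-1.5177) = 0.03036.
[in] = 4.20 / 0.03036 = 138.3 mM.

138 mM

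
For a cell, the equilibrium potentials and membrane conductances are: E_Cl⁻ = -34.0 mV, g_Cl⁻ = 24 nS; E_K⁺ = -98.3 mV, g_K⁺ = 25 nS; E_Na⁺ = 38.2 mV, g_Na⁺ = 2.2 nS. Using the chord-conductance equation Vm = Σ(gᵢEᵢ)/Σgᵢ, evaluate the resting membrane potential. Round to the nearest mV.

Σ gᵢEᵢ = 24·(-34.0) + 25·(-98.3) + 2.2·(38.2) = -3189.46
Σ gᵢ = 24 + 25 + 2.2 = 51.2
Vm = -3189.46 / 51.2 = -62.29 mV

-62 mV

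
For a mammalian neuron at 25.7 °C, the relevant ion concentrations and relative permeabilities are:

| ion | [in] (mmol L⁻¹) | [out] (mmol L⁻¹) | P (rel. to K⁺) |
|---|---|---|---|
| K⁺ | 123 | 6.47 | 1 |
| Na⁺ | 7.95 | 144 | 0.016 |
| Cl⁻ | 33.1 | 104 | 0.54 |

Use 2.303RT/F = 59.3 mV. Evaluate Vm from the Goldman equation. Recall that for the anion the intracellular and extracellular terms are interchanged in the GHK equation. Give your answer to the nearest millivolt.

-49 mV

Vm = 59.3 · log₁₀[(Σ P·[cation]ₒ + Σ P·[anion]ᵢ) / (Σ P·[cation]ᵢ + Σ P·[anion]ₒ)]
Numerator = 1×6.47 + 0.016×144 + 0.54×33.1 = 26.65
Denominator = 1×123 + 0.016×7.95 + 0.54×104 = 179.3
Vm = 59.3 · log₁₀(0.14863) = 59.3 × (-0.8279) = -49.09 mV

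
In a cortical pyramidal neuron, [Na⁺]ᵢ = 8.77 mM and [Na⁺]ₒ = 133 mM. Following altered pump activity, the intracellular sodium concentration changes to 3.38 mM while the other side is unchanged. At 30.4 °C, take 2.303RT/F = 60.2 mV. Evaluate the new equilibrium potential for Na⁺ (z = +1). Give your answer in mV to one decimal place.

96.0 mV

After the shift: [Na⁺]_out = 133, [Na⁺]_in = 3.38 mM.
E_new = (60.2/1)·log₁₀(133/3.38) = 60.20 · (1.5949) = 96.02 mV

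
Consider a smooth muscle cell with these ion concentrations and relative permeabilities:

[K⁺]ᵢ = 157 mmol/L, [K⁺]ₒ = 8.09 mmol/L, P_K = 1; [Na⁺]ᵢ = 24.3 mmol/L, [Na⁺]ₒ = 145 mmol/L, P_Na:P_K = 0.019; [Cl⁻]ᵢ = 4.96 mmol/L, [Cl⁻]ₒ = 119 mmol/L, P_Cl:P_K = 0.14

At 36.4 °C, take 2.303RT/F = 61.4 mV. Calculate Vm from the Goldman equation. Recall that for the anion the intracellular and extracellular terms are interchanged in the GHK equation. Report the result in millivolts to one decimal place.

Vm = 61.4 · log₁₀[(Σ P·[cation]ₒ + Σ P·[anion]ᵢ) / (Σ P·[cation]ᵢ + Σ P·[anion]ₒ)]
Numerator = 1×8.09 + 0.019×145 + 0.14×4.96 = 11.54
Denominator = 1×157 + 0.019×24.3 + 0.14×119 = 174.1
Vm = 61.4 · log₁₀(0.066272) = 61.4 × (-1.1787) = -72.37 mV

-72.4 mV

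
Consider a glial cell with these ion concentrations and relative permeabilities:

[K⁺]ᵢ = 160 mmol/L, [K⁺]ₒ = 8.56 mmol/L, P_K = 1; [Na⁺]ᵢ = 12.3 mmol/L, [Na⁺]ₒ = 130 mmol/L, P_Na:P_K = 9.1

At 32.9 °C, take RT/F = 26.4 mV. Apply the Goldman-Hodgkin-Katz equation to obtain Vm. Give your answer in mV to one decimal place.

39.0 mV

Vm = 26.4 · ln[(Σ P·[cation]ₒ + Σ P·[anion]ᵢ) / (Σ P·[cation]ᵢ + Σ P·[anion]ₒ)]
Numerator = 1×8.56 + 9.1×130 = 1192
Denominator = 1×160 + 9.1×12.3 = 271.9
Vm = 26.4 · ln(4.3819) = 26.4 × (1.4775) = 39.01 mV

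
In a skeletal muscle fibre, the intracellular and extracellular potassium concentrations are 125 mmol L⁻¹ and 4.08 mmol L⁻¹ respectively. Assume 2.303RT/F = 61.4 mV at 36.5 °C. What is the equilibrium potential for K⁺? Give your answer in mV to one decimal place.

E = (61.4/z) · log₁₀([K⁺]_out/[K⁺]_in) with z = +1.
= (61.4/1) · log₁₀(4.08/125) = 61.40 · log₁₀(0.03264)
= 61.40 · (-1.4862) = -91.26 mV

-91.3 mV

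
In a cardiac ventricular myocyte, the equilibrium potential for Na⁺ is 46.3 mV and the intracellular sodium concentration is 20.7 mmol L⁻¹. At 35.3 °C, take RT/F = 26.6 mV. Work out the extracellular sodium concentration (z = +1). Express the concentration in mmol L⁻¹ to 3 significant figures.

Nernst: E = (26.6/1) · ln([out]/[in]), so ln([out]/[in]) = 46.3 × 1 / 26.6 = 1.7406.
[out]/[in] = e^(1.7406) = 5.701.
[out] = 5.701 × 20.7 = 118 mmol L⁻¹.

118 mmol L⁻¹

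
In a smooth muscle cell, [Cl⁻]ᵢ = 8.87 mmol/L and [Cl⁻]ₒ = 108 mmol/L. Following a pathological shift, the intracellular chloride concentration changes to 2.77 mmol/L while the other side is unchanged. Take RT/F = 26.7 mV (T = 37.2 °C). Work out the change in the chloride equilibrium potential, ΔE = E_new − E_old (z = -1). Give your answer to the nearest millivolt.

E_old = (26.7/-1)·ln(108/8.87) = -66.74 mV
E_new = (26.7/-1)·ln(108/2.77) = -97.81 mV
ΔE = -97.81 − (-66.74) = -31.07 mV

-31 mV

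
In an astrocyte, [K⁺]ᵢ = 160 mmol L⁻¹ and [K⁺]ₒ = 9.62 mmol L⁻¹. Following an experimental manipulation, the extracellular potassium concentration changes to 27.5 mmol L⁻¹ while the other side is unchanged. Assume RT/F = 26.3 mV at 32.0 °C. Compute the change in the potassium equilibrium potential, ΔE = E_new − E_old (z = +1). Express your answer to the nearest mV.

E_old = (26.3/1)·ln(9.62/160) = -73.94 mV
E_new = (26.3/1)·ln(27.5/160) = -46.31 mV
ΔE = -46.31 − (-73.94) = 27.62 mV

28 mV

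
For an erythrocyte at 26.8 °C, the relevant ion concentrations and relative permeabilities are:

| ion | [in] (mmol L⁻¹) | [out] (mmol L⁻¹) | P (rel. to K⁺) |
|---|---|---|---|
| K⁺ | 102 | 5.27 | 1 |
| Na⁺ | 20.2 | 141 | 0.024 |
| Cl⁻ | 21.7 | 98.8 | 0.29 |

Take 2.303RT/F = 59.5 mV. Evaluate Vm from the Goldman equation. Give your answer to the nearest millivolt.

-56 mV

Vm = 59.5 · log₁₀[(Σ P·[cation]ₒ + Σ P·[anion]ᵢ) / (Σ P·[cation]ᵢ + Σ P·[anion]ₒ)]
Numerator = 1×5.27 + 0.024×141 + 0.29×21.7 = 14.95
Denominator = 1×102 + 0.024×20.2 + 0.29×98.8 = 131.1
Vm = 59.5 · log₁₀(0.11398) = 59.5 × (-0.9432) = -56.12 mV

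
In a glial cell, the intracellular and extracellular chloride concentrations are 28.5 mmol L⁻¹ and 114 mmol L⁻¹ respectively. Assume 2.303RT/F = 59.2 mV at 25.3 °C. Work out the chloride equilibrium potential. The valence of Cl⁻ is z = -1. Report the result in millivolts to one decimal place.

E = (59.2/z) · log₁₀([Cl⁻]_out/[Cl⁻]_in) with z = -1.
For an anion, dividing by z = -1 reverses the sign.
= (59.2/-1) · log₁₀(114/28.5) = -59.20 · log₁₀(4)
= -59.20 · (0.6021) = -35.64 mV

-35.6 mV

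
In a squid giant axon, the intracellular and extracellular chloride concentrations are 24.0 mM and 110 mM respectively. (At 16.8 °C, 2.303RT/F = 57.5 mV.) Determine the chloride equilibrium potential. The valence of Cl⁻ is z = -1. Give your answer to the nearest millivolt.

E = (57.5/z) · log₁₀([Cl⁻]_out/[Cl⁻]_in) with z = -1.
For an anion, dividing by z = -1 reverses the sign.
= (57.5/-1) · log₁₀(110/24.0) = -57.50 · log₁₀(4.583)
= -57.50 · (0.6612) = -38.02 mV

-38 mV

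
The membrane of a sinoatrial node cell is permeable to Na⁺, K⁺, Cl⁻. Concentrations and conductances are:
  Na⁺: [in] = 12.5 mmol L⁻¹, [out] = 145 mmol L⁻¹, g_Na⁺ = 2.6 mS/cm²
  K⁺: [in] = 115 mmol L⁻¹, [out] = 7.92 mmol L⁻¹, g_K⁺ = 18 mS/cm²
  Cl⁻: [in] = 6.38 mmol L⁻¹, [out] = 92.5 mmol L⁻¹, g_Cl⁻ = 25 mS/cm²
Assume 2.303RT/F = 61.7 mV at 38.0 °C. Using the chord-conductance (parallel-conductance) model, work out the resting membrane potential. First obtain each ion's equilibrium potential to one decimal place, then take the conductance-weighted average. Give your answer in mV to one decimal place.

-63.9 mV

E_Na⁺ = (61.7/1)·log₁₀(145/12.5) = 65.7 mV
E_K⁺ = (61.7/1)·log₁₀(7.92/115) = -71.7 mV
E_Cl⁻ = (61.7/-1)·log₁₀(92.5/6.38) = -71.7 mV
Vm = (Σ gᵢEᵢ)/(Σ gᵢ) = (2.6·65.7 + 18·-71.7 + 25·-71.7) / (2.6 + 18 + 25)
= -2912.28 / 45.6 = -63.87 mV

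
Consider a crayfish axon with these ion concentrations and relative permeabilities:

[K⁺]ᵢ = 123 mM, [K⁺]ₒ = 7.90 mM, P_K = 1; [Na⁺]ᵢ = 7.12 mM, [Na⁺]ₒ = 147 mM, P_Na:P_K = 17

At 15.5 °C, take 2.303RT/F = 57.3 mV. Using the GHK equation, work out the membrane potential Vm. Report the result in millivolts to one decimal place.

58.0 mV

Vm = 57.3 · log₁₀[(Σ P·[cation]ₒ + Σ P·[anion]ᵢ) / (Σ P·[cation]ᵢ + Σ P·[anion]ₒ)]
Numerator = 1×7.90 + 17×147 = 2507
Denominator = 1×123 + 17×7.12 = 244
Vm = 57.3 · log₁₀(10.272) = 57.3 × (1.0117) = 57.97 mV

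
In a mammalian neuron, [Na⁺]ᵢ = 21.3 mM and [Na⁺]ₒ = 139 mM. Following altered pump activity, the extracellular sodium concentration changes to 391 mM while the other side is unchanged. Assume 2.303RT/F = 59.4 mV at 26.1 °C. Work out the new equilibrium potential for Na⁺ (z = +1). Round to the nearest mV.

75 mV

After the shift: [Na⁺]_out = 391, [Na⁺]_in = 21.3 mM.
E_new = (59.4/1)·log₁₀(391/21.3) = 59.40 · (1.2638) = 75.07 mV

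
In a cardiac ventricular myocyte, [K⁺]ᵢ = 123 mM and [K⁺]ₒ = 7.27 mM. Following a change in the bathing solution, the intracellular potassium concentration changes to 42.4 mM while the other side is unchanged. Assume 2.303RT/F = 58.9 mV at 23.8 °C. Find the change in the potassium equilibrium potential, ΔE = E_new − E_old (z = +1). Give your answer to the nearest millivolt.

27 mV

E_old = (58.9/1)·log₁₀(7.27/123) = -72.35 mV
E_new = (58.9/1)·log₁₀(7.27/42.4) = -45.11 mV
ΔE = -45.11 − (-72.35) = 27.24 mV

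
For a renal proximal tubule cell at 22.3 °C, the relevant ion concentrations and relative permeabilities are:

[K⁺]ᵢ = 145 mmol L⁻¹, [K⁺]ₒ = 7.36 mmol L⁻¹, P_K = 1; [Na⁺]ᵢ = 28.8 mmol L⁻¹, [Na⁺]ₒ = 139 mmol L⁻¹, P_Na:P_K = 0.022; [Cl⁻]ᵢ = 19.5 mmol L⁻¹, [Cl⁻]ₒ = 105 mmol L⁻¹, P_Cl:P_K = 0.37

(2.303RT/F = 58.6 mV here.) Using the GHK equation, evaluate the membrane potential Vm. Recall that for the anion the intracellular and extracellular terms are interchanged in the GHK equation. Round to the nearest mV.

Vm = 58.6 · log₁₀[(Σ P·[cation]ₒ + Σ P·[anion]ᵢ) / (Σ P·[cation]ᵢ + Σ P·[anion]ₒ)]
Numerator = 1×7.36 + 0.022×139 + 0.37×19.5 = 17.63
Denominator = 1×145 + 0.022×28.8 + 0.37×105 = 184.5
Vm = 58.6 · log₁₀(0.09558) = 58.6 × (-1.0196) = -59.75 mV

-60 mV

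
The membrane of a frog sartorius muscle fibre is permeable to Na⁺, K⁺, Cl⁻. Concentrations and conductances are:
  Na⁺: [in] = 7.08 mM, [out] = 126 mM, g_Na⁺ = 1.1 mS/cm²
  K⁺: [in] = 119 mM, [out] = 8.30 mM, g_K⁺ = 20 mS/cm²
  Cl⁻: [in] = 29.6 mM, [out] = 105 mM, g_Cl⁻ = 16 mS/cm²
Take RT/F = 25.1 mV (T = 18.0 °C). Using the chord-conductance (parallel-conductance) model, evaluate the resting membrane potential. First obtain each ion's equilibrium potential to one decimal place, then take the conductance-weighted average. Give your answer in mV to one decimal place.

-47.6 mV

E_Na⁺ = (25.1/1)·ln(126/7.08) = 72.3 mV
E_K⁺ = (25.1/1)·ln(8.30/119) = -66.8 mV
E_Cl⁻ = (25.1/-1)·ln(105/29.6) = -31.8 mV
Vm = (Σ gᵢEᵢ)/(Σ gᵢ) = (1.1·72.3 + 20·-66.8 + 16·-31.8) / (1.1 + 20 + 16)
= -1765.27 / 37.1 = -47.58 mV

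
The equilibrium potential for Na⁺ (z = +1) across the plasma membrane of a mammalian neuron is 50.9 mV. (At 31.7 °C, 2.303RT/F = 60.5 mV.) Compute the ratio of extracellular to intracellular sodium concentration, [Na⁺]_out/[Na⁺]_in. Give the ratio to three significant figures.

6.94

log₁₀([out]/[in]) = E·z/(60.5) = 50.9 × 1 / 60.5 = 0.8413
[out]/[in] = 10^(0.8413) = 6.939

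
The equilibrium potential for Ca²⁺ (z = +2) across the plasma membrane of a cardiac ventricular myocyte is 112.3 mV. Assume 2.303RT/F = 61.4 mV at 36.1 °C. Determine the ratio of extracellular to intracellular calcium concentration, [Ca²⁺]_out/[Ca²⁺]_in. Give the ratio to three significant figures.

log₁₀([out]/[in]) = E·z/(61.4) = 112.3 × 2 / 61.4 = 3.6580
[out]/[in] = 10^(3.6580) = 4550

4550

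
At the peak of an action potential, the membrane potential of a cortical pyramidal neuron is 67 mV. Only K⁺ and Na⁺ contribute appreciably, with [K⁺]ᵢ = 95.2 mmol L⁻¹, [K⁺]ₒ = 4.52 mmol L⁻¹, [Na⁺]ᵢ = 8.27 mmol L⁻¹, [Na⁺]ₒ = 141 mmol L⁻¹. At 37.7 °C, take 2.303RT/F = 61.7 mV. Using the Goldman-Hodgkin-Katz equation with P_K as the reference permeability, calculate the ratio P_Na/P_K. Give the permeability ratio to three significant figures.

28.7

Let α = P_Na/P_K. GHK: Vm = 61.7·log₁₀[(Kₒ + α·Naₒ)/(Kᵢ + α·Naᵢ)].
10^(Vm/61.7) = 10^(67.0/61.7) = 12.187
So 12.187·(Kᵢ + α·Naᵢ) = Kₒ + α·Naₒ → α = (12.187·95.2 − 4.52) / (141.0 − 12.187·8.27)
α = (1160 − 4.52) / (141.0 − 100.8) = 1156/40.21 = 28.74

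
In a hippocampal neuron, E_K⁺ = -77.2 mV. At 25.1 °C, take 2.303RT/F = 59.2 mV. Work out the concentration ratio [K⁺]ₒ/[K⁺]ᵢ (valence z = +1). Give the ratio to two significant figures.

log₁₀([out]/[in]) = E·z/(59.2) = -77.2 × 1 / 59.2 = -1.3041
[out]/[in] = 10^(-1.3041) = 0.04965

0.050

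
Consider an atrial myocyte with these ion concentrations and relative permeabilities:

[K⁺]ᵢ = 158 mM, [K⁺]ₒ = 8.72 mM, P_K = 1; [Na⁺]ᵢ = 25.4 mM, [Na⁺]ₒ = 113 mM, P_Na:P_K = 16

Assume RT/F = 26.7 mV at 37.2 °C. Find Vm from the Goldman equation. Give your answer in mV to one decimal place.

31.2 mV

Vm = 26.7 · ln[(Σ P·[cation]ₒ + Σ P·[anion]ᵢ) / (Σ P·[cation]ᵢ + Σ P·[anion]ₒ)]
Numerator = 1×8.72 + 16×113 = 1817
Denominator = 1×158 + 16×25.4 = 564.4
Vm = 26.7 · ln(3.2189) = 26.7 × (1.1690) = 31.21 mV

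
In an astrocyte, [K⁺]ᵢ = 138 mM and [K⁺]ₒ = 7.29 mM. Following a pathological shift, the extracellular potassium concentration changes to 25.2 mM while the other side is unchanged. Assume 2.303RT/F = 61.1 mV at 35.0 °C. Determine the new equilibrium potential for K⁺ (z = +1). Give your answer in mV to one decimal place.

After the shift: [K⁺]_out = 25.2, [K⁺]_in = 138 mM.
E_new = (61.1/1)·log₁₀(25.2/138) = 61.10 · (-0.7385) = -45.12 mV

-45.1 mV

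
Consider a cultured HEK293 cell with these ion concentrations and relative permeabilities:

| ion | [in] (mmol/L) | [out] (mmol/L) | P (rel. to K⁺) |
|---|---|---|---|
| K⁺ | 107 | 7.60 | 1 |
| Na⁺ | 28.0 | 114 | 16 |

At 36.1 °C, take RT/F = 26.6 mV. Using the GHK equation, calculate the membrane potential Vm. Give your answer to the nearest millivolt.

32 mV

Vm = 26.6 · ln[(Σ P·[cation]ₒ + Σ P·[anion]ᵢ) / (Σ P·[cation]ᵢ + Σ P·[anion]ₒ)]
Numerator = 1×7.60 + 16×114 = 1832
Denominator = 1×107 + 16×28.0 = 555
Vm = 26.6 · ln(3.3002) = 26.6 × (1.1940) = 31.76 mV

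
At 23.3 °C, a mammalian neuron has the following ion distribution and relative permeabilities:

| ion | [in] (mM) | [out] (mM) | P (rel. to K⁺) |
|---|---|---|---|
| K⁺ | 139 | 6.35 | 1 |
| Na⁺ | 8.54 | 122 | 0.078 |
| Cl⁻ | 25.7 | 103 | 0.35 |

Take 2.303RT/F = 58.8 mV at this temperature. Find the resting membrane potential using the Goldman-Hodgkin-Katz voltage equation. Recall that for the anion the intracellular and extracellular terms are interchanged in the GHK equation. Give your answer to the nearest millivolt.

-50 mV

Vm = 58.8 · log₁₀[(Σ P·[cation]ₒ + Σ P·[anion]ᵢ) / (Σ P·[cation]ᵢ + Σ P·[anion]ₒ)]
Numerator = 1×6.35 + 0.078×122 + 0.35×25.7 = 24.86
Denominator = 1×139 + 0.078×8.54 + 0.35×103 = 175.7
Vm = 58.8 · log₁₀(0.14148) = 58.8 × (-0.8493) = -49.94 mV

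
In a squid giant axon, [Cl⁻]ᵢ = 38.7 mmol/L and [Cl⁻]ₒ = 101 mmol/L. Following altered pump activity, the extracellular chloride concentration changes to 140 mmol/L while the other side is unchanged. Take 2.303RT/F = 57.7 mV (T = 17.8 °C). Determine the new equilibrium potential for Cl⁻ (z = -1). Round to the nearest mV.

After the shift: [Cl⁻]_out = 140, [Cl⁻]_in = 38.7 mmol/L.
E_new = (57.7/-1)·log₁₀(140/38.7) = -57.70 · (0.5584) = -32.22 mV

-32 mV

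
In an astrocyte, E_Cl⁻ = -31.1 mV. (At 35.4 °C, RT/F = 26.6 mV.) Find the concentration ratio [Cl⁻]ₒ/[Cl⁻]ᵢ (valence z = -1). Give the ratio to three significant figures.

ln([out]/[in]) = E·z/(26.6) = -31.1 × -1 / 26.6 = 1.1692
[out]/[in] = e^(1.1692) = 3.219

3.22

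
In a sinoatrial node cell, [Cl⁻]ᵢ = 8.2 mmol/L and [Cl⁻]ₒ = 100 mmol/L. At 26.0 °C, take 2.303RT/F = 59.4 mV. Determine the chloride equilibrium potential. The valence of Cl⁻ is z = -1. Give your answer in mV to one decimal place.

-64.5 mV

E = (59.4/z) · log₁₀([Cl⁻]_out/[Cl⁻]_in) with z = -1.
For an anion, dividing by z = -1 reverses the sign.
= (59.4/-1) · log₁₀(100/8.2) = -59.40 · log₁₀(12.2)
= -59.40 · (1.0862) = -64.52 mV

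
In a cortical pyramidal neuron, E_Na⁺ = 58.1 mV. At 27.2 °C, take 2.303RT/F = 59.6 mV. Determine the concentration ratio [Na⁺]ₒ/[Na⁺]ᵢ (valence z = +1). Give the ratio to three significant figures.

9.44

log₁₀([out]/[in]) = E·z/(59.6) = 58.1 × 1 / 59.6 = 0.9748
[out]/[in] = 10^(0.9748) = 9.437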